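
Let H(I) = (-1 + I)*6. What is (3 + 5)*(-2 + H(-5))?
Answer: -304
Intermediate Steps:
H(I) = -6 + 6*I
(3 + 5)*(-2 + H(-5)) = (3 + 5)*(-2 + (-6 + 6*(-5))) = 8*(-2 + (-6 - 30)) = 8*(-2 - 36) = 8*(-38) = -304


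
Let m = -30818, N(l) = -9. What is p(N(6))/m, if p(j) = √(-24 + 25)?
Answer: -1/30818 ≈ -3.2449e-5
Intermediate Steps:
p(j) = 1 (p(j) = √1 = 1)
p(N(6))/m = 1/(-30818) = 1*(-1/30818) = -1/30818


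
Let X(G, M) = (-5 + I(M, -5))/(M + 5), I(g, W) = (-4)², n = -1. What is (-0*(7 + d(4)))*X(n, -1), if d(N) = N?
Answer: 0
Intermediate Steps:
I(g, W) = 16
X(G, M) = 11/(5 + M) (X(G, M) = (-5 + 16)/(M + 5) = 11/(5 + M))
(-0*(7 + d(4)))*X(n, -1) = (-0*(7 + 4))*(11/(5 - 1)) = (-0*11)*(11/4) = (-135*0)*(11*(¼)) = 0*(11/4) = 0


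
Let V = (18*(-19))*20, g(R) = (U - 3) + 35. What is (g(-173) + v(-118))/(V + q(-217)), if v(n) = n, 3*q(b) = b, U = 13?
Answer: 219/20737 ≈ 0.010561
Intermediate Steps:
q(b) = b/3
g(R) = 45 (g(R) = (13 - 3) + 35 = 10 + 35 = 45)
V = -6840 (V = -342*20 = -6840)
(g(-173) + v(-118))/(V + q(-217)) = (45 - 118)/(-6840 + (⅓)*(-217)) = -73/(-6840 - 217/3) = -73/(-20737/3) = -73*(-3/20737) = 219/20737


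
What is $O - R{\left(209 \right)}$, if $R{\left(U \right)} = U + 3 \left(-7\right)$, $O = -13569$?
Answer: $-13757$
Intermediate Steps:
$R{\left(U \right)} = -21 + U$ ($R{\left(U \right)} = U - 21 = -21 + U$)
$O - R{\left(209 \right)} = -13569 - \left(-21 + 209\right) = -13569 - 188 = -13757$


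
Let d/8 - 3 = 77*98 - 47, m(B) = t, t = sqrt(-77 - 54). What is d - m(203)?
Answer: 60016 - I*sqrt(131) ≈ 60016.0 - 11.446*I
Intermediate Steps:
t = I*sqrt(131) (t = sqrt(-131) = I*sqrt(131) ≈ 11.446*I)
m(B) = I*sqrt(131)
d = 60016 (d = 24 + 8*(77*98 - 47) = 24 + 8*(7546 - 47) = 24 + 8*7499 = 24 + 59992 = 60016)
d - m(203) = 60016 - I*sqrt(131)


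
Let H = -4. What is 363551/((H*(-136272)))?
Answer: 363551/545088 ≈ 0.66696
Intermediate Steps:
363551/((H*(-136272))) = 363551/((-4*(-136272))) = 363551/545088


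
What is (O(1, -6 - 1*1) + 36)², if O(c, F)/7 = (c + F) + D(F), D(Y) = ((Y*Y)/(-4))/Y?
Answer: 625/16 ≈ 39.063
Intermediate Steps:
D(Y) = -Y/4 (D(Y) = (Y²*(-¼))/Y = (-Y²/4)/Y = -Y/4)
O(c, F) = 7*c + 21*F/4 (O(c, F) = 7*((c + F) - F/4) = 7*((F + c) - F/4) = 7*(c + 3*F/4) = 7*c + 21*F/4)
(O(1, -6 - 1*1) + 36)² = ((7*1 + 21*(-6 - 1*1)/4) + 36)² = ((7 + 21*(-6 - 1)/4) + 36)² = ((7 + (21/4)*(-7)) + 36)² = ((7 - 147/4) + 36)² = (-119/4 + 36)² = (25/4)² = 625/16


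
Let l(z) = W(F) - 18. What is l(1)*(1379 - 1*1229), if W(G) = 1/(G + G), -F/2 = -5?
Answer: -5385/2 ≈ -2692.5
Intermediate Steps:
F = 10 (F = -2*(-5) = 10)
W(G) = 1/(2*G)
l(z) = -359/20 (l(z) = (½)/10 - 18 = (½)*(⅒) - 18 = 1/20 - 18 = -359/20)
l(1)*(1379 - 1*1229) = -359*(1379 - 1*1229)/20 = -359*(1379 - 1229)/20 = -359/20*150 = -5385/2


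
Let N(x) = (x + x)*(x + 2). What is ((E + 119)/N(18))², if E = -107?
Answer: 1/3600 ≈ 0.00027778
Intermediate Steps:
N(x) = 2*x*(2 + x) (N(x) = (2*x)*(2 + x) = 2*x*(2 + x))
((E + 119)/N(18))² = ((-107 + 119)/((2*18*(2 + 18))))² = (12/((2*18*20)))² = (12/720)² = (12*(1/720))² = (1/60)² = 1/3600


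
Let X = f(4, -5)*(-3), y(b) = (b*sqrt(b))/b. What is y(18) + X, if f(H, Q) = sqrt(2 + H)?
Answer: -3*sqrt(6) + 3*sqrt(2) ≈ -3.1058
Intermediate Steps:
y(b) = sqrt(b) (y(b) = b**(3/2)/b = sqrt(b))
X = -3*sqrt(6) (X = sqrt(2 + 4)*(-3) = sqrt(6)*(-3) = -3*sqrt(6) ≈ -7.3485)
y(18) + X = sqrt(18) - 3*sqrt(6) = 3*sqrt(2) - 3*sqrt(6) = -3*sqrt(6) + 3*sqrt(2)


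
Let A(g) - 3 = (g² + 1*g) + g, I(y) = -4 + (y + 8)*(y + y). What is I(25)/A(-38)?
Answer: 1646/1371 ≈ 1.2006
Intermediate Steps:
I(y) = -4 + 2*y*(8 + y) (I(y) = -4 + (8 + y)*(2*y) = -4 + 2*y*(8 + y))
A(g) = 3 + g² + 2*g (A(g) = 3 + ((g² + 1*g) + g) = 3 + ((g² + g) + g) = 3 + ((g + g²) + g) = 3 + (g² + 2*g) = 3 + g² + 2*g)
I(25)/A(-38) = (-4 + 2*25² + 16*25)/(3 + (-38)² + 2*(-38)) = (-4 + 2*625 + 400)/(3 + 1444 - 76) = (-4 + 1250 + 400)/1371 = 1646*(1/1371) = 1646/1371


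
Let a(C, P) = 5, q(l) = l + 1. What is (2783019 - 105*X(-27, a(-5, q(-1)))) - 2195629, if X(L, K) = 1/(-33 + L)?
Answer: 2349567/4 ≈ 5.8739e+5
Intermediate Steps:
q(l) = 1 + l
(2783019 - 105*X(-27, a(-5, q(-1)))) - 2195629 = (2783019 - 105/(-33 - 27)) - 2195629 = (2783019 - 105/(-60)) - 2195629 = (2783019 - 105*(-1/60)) - 2195629 = (2783019 + 7/4) - 2195629 = 11132083/4 - 2195629 = 2349567/4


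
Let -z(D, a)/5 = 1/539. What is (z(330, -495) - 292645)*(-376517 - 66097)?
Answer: 69816011415240/539 ≈ 1.2953e+11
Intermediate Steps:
z(D, a) = -5/539
(z(330, -495) - 292645)*(-376517 - 66097) = (-5/539 - 292645)*(-376517 - 66097) = -157735660/539*(-442614) = 69816011415240/539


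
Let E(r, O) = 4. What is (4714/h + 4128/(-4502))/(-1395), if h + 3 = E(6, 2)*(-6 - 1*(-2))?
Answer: 2130086/11932551 ≈ 0.17851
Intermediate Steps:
h = -19 (h = -3 + 4*(-6 - 1*(-2)) = -3 + 4*(-6 + 2) = -3 + 4*(-4) = -3 - 16 = -19)
(4714/h + 4128/(-4502))/(-1395) = (4714/(-19) + 4128/(-4502))/(-1395) = (4714*(-1/19) + 4128*(-1/4502))*(-1/1395) = (-4714/19 - 2064/2251)*(-1/1395) = -10650430/42769*(-1/1395) = 2130086/11932551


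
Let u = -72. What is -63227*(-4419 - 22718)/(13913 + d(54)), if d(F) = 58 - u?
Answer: 1715791099/14043 ≈ 1.2218e+5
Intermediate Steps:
d(F) = 130 (d(F) = 58 - 1*(-72) = 58 + 72 = 130)
-63227*(-4419 - 22718)/(13913 + d(54)) = -63227*(-4419 - 22718)/(13913 + 130) = -63227/(14043/(-27137)) = -63227/(14043*(-1/27137)) = -63227/(-14043/27137) = -63227*(-27137/14043) = 1715791099/14043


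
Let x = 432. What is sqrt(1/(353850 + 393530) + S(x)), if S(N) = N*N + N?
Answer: sqrt(26121288486988445)/373690 ≈ 432.50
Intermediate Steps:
S(N) = N + N**2 (S(N) = N**2 + N = N + N**2)
sqrt(1/(353850 + 393530) + S(x)) = sqrt(1/(353850 + 393530) + 432*(1 + 432)) = sqrt(1/747380 + 432*433) = sqrt(1/747380 + 187056) = sqrt(139801913281/747380) = sqrt(26121288486988445)/373690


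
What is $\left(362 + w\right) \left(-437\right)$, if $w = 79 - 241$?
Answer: $-87400$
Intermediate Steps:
$w = -162$ ($w = 79 - 241 = -162$)
$\left(362 + w\right) \left(-437\right) = \left(362 - 162\right) \left(-437\right) = 200 \left(-437\right) = -87400$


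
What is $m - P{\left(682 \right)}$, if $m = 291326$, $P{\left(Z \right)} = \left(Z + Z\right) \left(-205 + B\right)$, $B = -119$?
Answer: $733262$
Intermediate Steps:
$P{\left(Z \right)} = - 648 Z$ ($P{\left(Z \right)} = \left(Z + Z\right) \left(-205 - 119\right) = 2 Z \left(-324\right) = - 648 Z$)
$m - P{\left(682 \right)} = 291326 - \left(-648\right) 682 = 291326 - -441936 = 291326 + 441936 = 733262$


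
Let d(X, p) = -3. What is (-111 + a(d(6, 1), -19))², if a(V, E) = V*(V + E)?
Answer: 2025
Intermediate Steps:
a(V, E) = V*(E + V)
(-111 + a(d(6, 1), -19))² = (-111 - 3*(-19 - 3))² = (-111 - 3*(-22))² = (-111 + 66)² = (-45)² = 2025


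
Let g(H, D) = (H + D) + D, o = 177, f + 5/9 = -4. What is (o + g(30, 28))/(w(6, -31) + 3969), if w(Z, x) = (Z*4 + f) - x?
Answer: 2367/36175 ≈ 0.065432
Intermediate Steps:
f = -41/9 (f = -5/9 - 4 = -41/9 ≈ -4.5556)
g(H, D) = H + 2*D (g(H, D) = (D + H) + D = H + 2*D)
w(Z, x) = -41/9 - x + 4*Z (w(Z, x) = (Z*4 - 41/9) - x = (4*Z - 41/9) - x = (-41/9 + 4*Z) - x = -41/9 - x + 4*Z)
(o + g(30, 28))/(w(6, -31) + 3969) = (177 + (30 + 2*28))/((-41/9 - 1*(-31) + 4*6) + 3969) = (177 + (30 + 56))/((-41/9 + 31 + 24) + 3969) = (177 + 86)/(454/9 + 3969) = 263/(36175/9) = 263*(9/36175) = 2367/36175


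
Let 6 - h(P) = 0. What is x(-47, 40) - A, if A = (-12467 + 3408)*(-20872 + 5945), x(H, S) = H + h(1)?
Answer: -135223734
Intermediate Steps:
h(P) = 6 (h(P) = 6 - 1*0 = 6 + 0 = 6)
x(H, S) = 6 + H (x(H, S) = H + 6 = 6 + H)
A = 135223693 (A = -9059*(-14927) = 135223693)
x(-47, 40) - A = (6 - 47) - 1*135223693 = -41 - 135223693 = -135223734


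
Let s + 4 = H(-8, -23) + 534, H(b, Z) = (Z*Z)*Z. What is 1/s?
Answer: -1/11637 ≈ -8.5933e-5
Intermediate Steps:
H(b, Z) = Z**3 (H(b, Z) = Z**2*Z = Z**3)
s = -11637 (s = -4 + ((-23)**3 + 534) = -4 + (-12167 + 534) = -4 - 11633 = -11637)
1/s = 1/(-11637) = -1/11637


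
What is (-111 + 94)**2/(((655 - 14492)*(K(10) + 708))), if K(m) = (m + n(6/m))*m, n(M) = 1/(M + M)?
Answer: -867/33886813 ≈ -2.5585e-5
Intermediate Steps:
n(M) = 1/(2*M)
K(m) = 13*m**2/12 (K(m) = (m + 1/(2*((6/m))))*m = (m + (m/6)/2)*m = (m + m/12)*m = (13*m/12)*m = 13*m**2/12)
(-111 + 94)**2/(((655 - 14492)*(K(10) + 708))) = (-111 + 94)**2/(((655 - 14492)*((13/12)*10**2 + 708))) = (-17)**2/((-13837*((13/12)*100 + 708))) = 289/((-13837*(325/3 + 708))) = 289/((-13837*2449/3)) = 289/(-33886813/3) = 289*(-3/33886813) = -867/33886813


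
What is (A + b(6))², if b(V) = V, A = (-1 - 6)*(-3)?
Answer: 729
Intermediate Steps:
A = 21 (A = -7*(-3) = 21)
(A + b(6))² = (21 + 6)² = 27² = 729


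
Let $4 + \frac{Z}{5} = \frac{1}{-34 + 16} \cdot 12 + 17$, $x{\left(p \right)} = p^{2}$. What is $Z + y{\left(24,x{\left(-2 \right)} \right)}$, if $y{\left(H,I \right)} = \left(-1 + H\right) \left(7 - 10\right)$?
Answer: $- \frac{22}{3} \approx -7.3333$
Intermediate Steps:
$y{\left(H,I \right)} = 3 - 3 H$ ($y{\left(H,I \right)} = \left(-1 + H\right) \left(-3\right) = 3 - 3 H$)
$Z = \frac{185}{3}$ ($Z = -20 + 5 \left(\frac{1}{-34 + 16} \cdot 12 + 17\right) = -20 + 5 \left(\frac{1}{-18} \cdot 12 + 17\right) = -20 + 5 \left(\left(- \frac{1}{18}\right) 12 + 17\right) = -20 + 5 \left(- \frac{2}{3} + 17\right) = -20 + 5 \cdot \frac{49}{3} = -20 + \frac{245}{3} = \frac{185}{3} \approx 61.667$)
$Z + y{\left(24,x{\left(-2 \right)} \right)} = \frac{185}{3} + \left(3 - 72\right) = \frac{185}{3} - 69 = - \frac{22}{3}$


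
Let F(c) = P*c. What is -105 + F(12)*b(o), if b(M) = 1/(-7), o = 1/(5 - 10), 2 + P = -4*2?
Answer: -615/7 ≈ -87.857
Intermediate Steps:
P = -10 (P = -2 - 4*2 = -2 - 8 = -10)
o = -⅕ (o = 1/(-5) = -⅕ ≈ -0.20000)
b(M) = -⅐
F(c) = -10*c
-105 + F(12)*b(o) = -105 - 10*12*(-⅐) = -105 - 120*(-⅐) = -105 + 120/7 = -615/7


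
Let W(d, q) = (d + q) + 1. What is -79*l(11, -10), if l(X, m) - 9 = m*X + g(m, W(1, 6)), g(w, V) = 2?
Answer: 7821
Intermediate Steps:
W(d, q) = 1 + d + q
l(X, m) = 11 + X*m (l(X, m) = 9 + (m*X + 2) = 9 + (X*m + 2) = 9 + (2 + X*m) = 11 + X*m)
-79*l(11, -10) = -79*(11 + 11*(-10)) = -79*(11 - 110) = -79*(-99) = 7821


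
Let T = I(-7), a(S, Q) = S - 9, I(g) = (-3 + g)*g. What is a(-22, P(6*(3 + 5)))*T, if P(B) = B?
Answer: -2170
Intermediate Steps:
I(g) = g*(-3 + g)
a(S, Q) = -9 + S
T = 70 (T = -7*(-3 - 7) = -7*(-10) = 70)
a(-22, P(6*(3 + 5)))*T = (-9 - 22)*70 = -31*70 = -2170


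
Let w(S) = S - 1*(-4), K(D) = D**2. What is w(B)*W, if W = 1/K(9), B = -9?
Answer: -5/81 ≈ -0.061728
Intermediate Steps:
w(S) = 4 + S (w(S) = S + 4 = 4 + S)
W = 1/81 (W = 1/(9**2) = 1/81 ≈ 0.012346)
w(B)*W = (4 - 9)*(1/81) = -5*1/81 = -5/81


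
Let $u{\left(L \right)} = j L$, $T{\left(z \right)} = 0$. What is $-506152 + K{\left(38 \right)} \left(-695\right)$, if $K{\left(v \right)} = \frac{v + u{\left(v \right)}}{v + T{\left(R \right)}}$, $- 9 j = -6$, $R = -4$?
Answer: $- \frac{1521931}{3} \approx -5.0731 \cdot 10^{5}$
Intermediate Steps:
$j = \frac{2}{3}$ ($j = \left(- \frac{1}{9}\right) \left(-6\right) = \frac{2}{3} \approx 0.66667$)
$u{\left(L \right)} = \frac{2 L}{3}$
$K{\left(v \right)} = \frac{5}{3}$ ($K{\left(v \right)} = \frac{v + \frac{2 v}{3}}{v + 0} = \frac{\frac{5}{3} v}{v} = \frac{5}{3}$)
$-506152 + K{\left(38 \right)} \left(-695\right) = -506152 + \frac{5}{3} \left(-695\right) = -506152 - \frac{3475}{3} = - \frac{1521931}{3}$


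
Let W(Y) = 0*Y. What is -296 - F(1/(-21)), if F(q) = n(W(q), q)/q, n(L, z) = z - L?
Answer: -297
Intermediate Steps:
W(Y) = 0
F(q) = 1 (F(q) = (q - 1*0)/q = (q + 0)/q = q/q = 1)
-296 - F(1/(-21)) = -296 - 1*1 = -296 - 1 = -297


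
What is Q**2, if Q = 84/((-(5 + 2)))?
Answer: 144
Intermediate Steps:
Q = -12 (Q = 84/((-1*7)) = 84/(-7) = 84*(-1/7) = -12)
Q**2 = (-12)**2 = 144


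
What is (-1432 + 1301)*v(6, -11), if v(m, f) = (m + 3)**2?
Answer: -10611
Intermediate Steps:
v(m, f) = (3 + m)**2
(-1432 + 1301)*v(6, -11) = (-1432 + 1301)*(3 + 6)**2 = -131*9**2 = -131*81 = -10611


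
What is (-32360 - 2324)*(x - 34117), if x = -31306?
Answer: 2269131332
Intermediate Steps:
(-32360 - 2324)*(x - 34117) = (-32360 - 2324)*(-31306 - 34117) = -34684*(-65423) = 2269131332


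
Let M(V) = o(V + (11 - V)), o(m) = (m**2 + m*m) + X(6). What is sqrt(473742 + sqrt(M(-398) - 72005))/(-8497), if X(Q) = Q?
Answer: -sqrt(473742 + 3*I*sqrt(7973))/8497 ≈ -0.081004 - 2.2902e-5*I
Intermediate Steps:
o(m) = 6 + 2*m**2 (o(m) = (m**2 + m*m) + 6 = (m**2 + m**2) + 6 = 2*m**2 + 6 = 6 + 2*m**2)
M(V) = 248 (M(V) = 6 + 2*(V + (11 - V))**2 = 6 + 2*11**2 = 6 + 2*121 = 6 + 242 = 248)
sqrt(473742 + sqrt(M(-398) - 72005))/(-8497) = sqrt(473742 + sqrt(248 - 72005))/(-8497) = sqrt(473742 + sqrt(-71757))*(-1/8497) = sqrt(473742 + 3*I*sqrt(7973))*(-1/8497) = -sqrt(473742 + 3*I*sqrt(7973))/8497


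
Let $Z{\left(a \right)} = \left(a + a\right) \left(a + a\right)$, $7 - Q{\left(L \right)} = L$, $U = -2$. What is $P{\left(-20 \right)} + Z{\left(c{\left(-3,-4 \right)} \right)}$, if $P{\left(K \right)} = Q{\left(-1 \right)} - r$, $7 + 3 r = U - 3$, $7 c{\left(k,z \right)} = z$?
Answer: $\frac{652}{49} \approx 13.306$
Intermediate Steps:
$Q{\left(L \right)} = 7 - L$
$c{\left(k,z \right)} = \frac{z}{7}$
$Z{\left(a \right)} = 4 a^{2}$ ($Z{\left(a \right)} = 2 a 2 a = 4 a^{2}$)
$r = -4$ ($r = - \frac{7}{3} + \frac{-2 - 3}{3} = - \frac{7}{3} + \frac{1}{3} \left(-5\right) = - \frac{7}{3} - \frac{5}{3} = -4$)
$P{\left(K \right)} = 12$ ($P{\left(K \right)} = \left(7 - -1\right) - -4 = \left(7 + 1\right) + 4 = 8 + 4 = 12$)
$P{\left(-20 \right)} + Z{\left(c{\left(-3,-4 \right)} \right)} = 12 + 4 \left(\frac{1}{7} \left(-4\right)\right)^{2} = 12 + 4 \left(- \frac{4}{7}\right)^{2} = 12 + 4 \cdot \frac{16}{49} = 12 + \frac{64}{49} = \frac{652}{49}$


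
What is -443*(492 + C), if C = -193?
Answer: -132457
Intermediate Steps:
-443*(492 + C) = -443*(492 - 193) = -443*299 = -132457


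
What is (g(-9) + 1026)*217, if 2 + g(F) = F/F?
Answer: 222425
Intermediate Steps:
g(F) = -1 (g(F) = -2 + F/F = -2 + 1 = -1)
(g(-9) + 1026)*217 = (-1 + 1026)*217 = 1025*217 = 222425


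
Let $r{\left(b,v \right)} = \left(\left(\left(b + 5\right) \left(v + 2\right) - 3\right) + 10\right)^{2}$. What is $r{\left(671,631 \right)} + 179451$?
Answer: $183111426676$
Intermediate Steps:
$r{\left(b,v \right)} = \left(7 + \left(2 + v\right) \left(5 + b\right)\right)^{2}$ ($r{\left(b,v \right)} = \left(\left(\left(5 + b\right) \left(2 + v\right) - 3\right) + 10\right)^{2} = \left(\left(\left(2 + v\right) \left(5 + b\right) - 3\right) + 10\right)^{2} = \left(\left(-3 + \left(2 + v\right) \left(5 + b\right)\right) + 10\right)^{2} = \left(7 + \left(2 + v\right) \left(5 + b\right)\right)^{2}$)
$r{\left(671,631 \right)} + 179451 = \left(17 + 2 \cdot 671 + 5 \cdot 631 + 671 \cdot 631\right)^{2} + 179451 = \left(17 + 1342 + 3155 + 423401\right)^{2} + 179451 = 427915^{2} + 179451 = 183111247225 + 179451 = 183111426676$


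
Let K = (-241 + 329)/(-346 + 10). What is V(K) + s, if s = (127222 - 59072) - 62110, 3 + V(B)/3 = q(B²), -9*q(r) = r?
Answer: 31915931/5292 ≈ 6031.0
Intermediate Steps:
q(r) = -r/9
K = -11/42 (K = 88/(-336) = 88*(-1/336) = -11/42 ≈ -0.26190)
V(B) = -9 - B²/3 (V(B) = -9 + 3*(-B²/9) = -9 - B²/3)
s = 6040 (s = 68150 - 62110 = 6040)
V(K) + s = (-9 - (-11/42)²/3) + 6040 = (-9 - ⅓*121/1764) + 6040 = (-9 - 121/5292) + 6040 = -47749/5292 + 6040 = 31915931/5292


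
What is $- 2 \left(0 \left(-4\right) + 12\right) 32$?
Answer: $-768$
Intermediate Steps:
$- 2 \left(0 \left(-4\right) + 12\right) 32 = - 2 \left(0 + 12\right) 32 = \left(-2\right) 12 \cdot 32 = \left(-24\right) 32 = -768$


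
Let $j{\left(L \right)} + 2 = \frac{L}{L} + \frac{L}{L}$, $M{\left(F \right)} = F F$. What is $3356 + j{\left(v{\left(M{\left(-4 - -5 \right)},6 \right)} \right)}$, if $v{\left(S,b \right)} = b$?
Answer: $3356$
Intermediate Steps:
$M{\left(F \right)} = F^{2}$
$j{\left(L \right)} = 0$ ($j{\left(L \right)} = -2 + \left(\frac{L}{L} + \frac{L}{L}\right) = -2 + \left(1 + 1\right) = -2 + 2 = 0$)
$3356 + j{\left(v{\left(M{\left(-4 - -5 \right)},6 \right)} \right)} = 3356 + 0 = 3356$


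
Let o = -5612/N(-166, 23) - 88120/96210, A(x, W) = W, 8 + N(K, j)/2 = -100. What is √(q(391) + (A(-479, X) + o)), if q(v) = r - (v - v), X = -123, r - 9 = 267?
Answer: √65929589382/19242 ≈ 13.344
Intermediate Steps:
r = 276 (r = 9 + 267 = 276)
N(K, j) = -216 (N(K, j) = -16 + 2*(-100) = -16 - 200 = -216)
o = 1446935/57726 (o = -5612/(-216) - 88120/96210 = -5612*(-1/216) - 88120*1/96210 = 1403/54 - 8812/9621 = 1446935/57726 ≈ 25.066)
q(v) = 276 (q(v) = 276 - (v - v) = 276 - 1*0 = 276 + 0 = 276)
√(q(391) + (A(-479, X) + o)) = √(276 + (-123 + 1446935/57726)) = √(276 - 5653363/57726) = √(10279013/57726) = √65929589382/19242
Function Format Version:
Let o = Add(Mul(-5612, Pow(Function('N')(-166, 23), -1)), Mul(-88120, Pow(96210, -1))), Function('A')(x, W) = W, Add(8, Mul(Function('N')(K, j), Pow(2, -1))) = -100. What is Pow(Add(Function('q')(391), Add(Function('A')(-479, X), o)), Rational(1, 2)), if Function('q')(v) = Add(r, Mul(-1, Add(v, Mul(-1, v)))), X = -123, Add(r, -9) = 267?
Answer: Mul(Rational(1, 19242), Pow(65929589382, Rational(1, 2))) ≈ 13.344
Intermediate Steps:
r = 276 (r = Add(9, 267) = 276)
Function('N')(K, j) = -216 (Function('N')(K, j) = Add(-16, Mul(2, -100)) = Add(-16, -200) = -216)
o = Rational(1446935, 57726) (o = Add(Mul(-5612, Pow(-216, -1)), Mul(-88120, Pow(96210, -1))) = Add(Mul(-5612, Rational(-1, 216)), Mul(-88120, Rational(1, 96210))) = Add(Rational(1403, 54), Rational(-8812, 9621)) = Rational(1446935, 57726) ≈ 25.066)
Function('q')(v) = 276 (Function('q')(v) = Add(276, Mul(-1, Add(v, Mul(-1, v)))) = Add(276, Mul(-1, 0)) = Add(276, 0) = 276)
Pow(Add(Function('q')(391), Add(Function('A')(-479, X), o)), Rational(1, 2)) = Pow(Add(276, Add(-123, Rational(1446935, 57726))), Rational(1, 2)) = Pow(Add(276, Rational(-5653363, 57726)), Rational(1, 2)) = Pow(Rational(10279013, 57726), Rational(1, 2)) = Mul(Rational(1, 19242), Pow(65929589382, Rational(1, 2)))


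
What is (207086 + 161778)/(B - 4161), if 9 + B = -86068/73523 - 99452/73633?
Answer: -998463033489488/11294428965235 ≈ -88.403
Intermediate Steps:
B = -62372925971/5413719059 (B = -9 + (-86068/73523 - 99452/73633) = -9 - 13649454440/5413719059 = -62372925971/5413719059 ≈ -11.521)
(207086 + 161778)/(B - 4161) = (207086 + 161778)/(-62372925971/5413719059 - 4161) = 368864/(-22588857930470/5413719059) = 368864*(-5413719059/22588857930470) = -998463033489488/11294428965235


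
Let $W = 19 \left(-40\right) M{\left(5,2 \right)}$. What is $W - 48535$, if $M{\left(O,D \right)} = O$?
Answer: $-52335$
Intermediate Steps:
$W = -3800$ ($W = 19 \left(-40\right) 5 = \left(-760\right) 5 = -3800$)
$W - 48535 = -3800 - 48535 = -52335$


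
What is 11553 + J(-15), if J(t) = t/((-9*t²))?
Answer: 1559656/135 ≈ 11553.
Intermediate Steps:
J(t) = -1/(9*t) (J(t) = t*(-1/(9*t²)) = -1/(9*t))
11553 + J(-15) = 11553 - ⅑/(-15) = 11553 - ⅑*(-1/15) = 11553 + 1/135 = 1559656/135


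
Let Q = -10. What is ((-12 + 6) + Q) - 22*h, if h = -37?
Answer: 798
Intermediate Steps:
((-12 + 6) + Q) - 22*h = ((-12 + 6) - 10) - 22*(-37) = (-6 - 10) + 814 = -16 + 814 = 798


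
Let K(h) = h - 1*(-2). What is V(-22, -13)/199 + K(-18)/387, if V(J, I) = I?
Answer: -8215/77013 ≈ -0.10667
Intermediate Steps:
K(h) = 2 + h (K(h) = h + 2 = 2 + h)
V(-22, -13)/199 + K(-18)/387 = -13/199 + (2 - 18)/387 = -13*1/199 - 16*1/387 = -13/199 - 16/387 = -8215/77013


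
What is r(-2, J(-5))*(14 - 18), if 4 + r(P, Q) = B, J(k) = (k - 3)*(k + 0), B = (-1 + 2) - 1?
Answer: 16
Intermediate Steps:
B = 0 (B = 1 - 1 = 0)
J(k) = k*(-3 + k) (J(k) = (-3 + k)*k = k*(-3 + k))
r(P, Q) = -4 (r(P, Q) = -4 + 0 = -4)
r(-2, J(-5))*(14 - 18) = -4*(14 - 18) = -4*(-4) = 16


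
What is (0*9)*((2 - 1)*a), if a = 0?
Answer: 0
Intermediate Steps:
(0*9)*((2 - 1)*a) = (0*9)*((2 - 1)*0) = 0*(1*0) = 0*0 = 0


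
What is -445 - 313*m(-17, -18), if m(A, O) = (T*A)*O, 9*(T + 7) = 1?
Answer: 659359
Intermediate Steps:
T = -62/9 (T = -7 + (⅑)*1 = -7 + ⅑ = -62/9 ≈ -6.8889)
m(A, O) = -62*A*O/9 (m(A, O) = (-62*A/9)*O = -62*A*O/9)
-445 - 313*m(-17, -18) = -445 - (-19406)*(-17)*(-18)/9 = -445 - 313*(-2108) = -445 + 659804 = 659359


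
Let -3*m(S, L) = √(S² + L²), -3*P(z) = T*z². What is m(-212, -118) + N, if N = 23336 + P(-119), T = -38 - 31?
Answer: 349039 - 2*√14717/3 ≈ 3.4896e+5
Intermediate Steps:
T = -69
P(z) = 23*z² (P(z) = -(-23)*z² = 23*z²)
m(S, L) = -√(L² + S²)/3 (m(S, L) = -√(S² + L²)/3 = -√(L² + S²)/3)
N = 349039 (N = 23336 + 23*(-119)² = 23336 + 23*14161 = 23336 + 325703 = 349039)
m(-212, -118) + N = -√((-118)² + (-212)²)/3 + 349039 = -√(13924 + 44944)/3 + 349039 = -2*√14717/3 + 349039 = 349039 - 2*√14717/3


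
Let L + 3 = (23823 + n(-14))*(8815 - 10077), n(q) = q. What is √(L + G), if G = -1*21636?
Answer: I*√30068597 ≈ 5483.5*I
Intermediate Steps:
G = -21636
L = -30046961 (L = -3 + (23823 - 14)*(8815 - 10077) = -3 + 23809*(-1262) = -3 - 30046958 = -30046961)
√(L + G) = √(-30046961 - 21636) = √(-30068597) = I*√30068597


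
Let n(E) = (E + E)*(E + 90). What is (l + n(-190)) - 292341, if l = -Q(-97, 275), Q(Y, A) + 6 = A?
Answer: -254610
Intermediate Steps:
Q(Y, A) = -6 + A
n(E) = 2*E*(90 + E) (n(E) = (2*E)*(90 + E) = 2*E*(90 + E))
l = -269 (l = -(-6 + 275) = -1*269 = -269)
(l + n(-190)) - 292341 = (-269 + 2*(-190)*(90 - 190)) - 292341 = (-269 + 2*(-190)*(-100)) - 292341 = (-269 + 38000) - 292341 = 37731 - 292341 = -254610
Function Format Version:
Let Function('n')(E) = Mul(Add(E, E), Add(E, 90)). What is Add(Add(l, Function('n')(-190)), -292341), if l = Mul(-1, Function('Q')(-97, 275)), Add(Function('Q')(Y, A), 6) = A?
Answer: -254610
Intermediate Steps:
Function('Q')(Y, A) = Add(-6, A)
Function('n')(E) = Mul(2, E, Add(90, E)) (Function('n')(E) = Mul(Mul(2, E), Add(90, E)) = Mul(2, E, Add(90, E)))
l = -269 (l = Mul(-1, Add(-6, 275)) = Mul(-1, 269) = -269)
Add(Add(l, Function('n')(-190)), -292341) = Add(Add(-269, Mul(2, -190, Add(90, -190))), -292341) = Add(Add(-269, Mul(2, -190, -100)), -292341) = Add(Add(-269, 38000), -292341) = Add(37731, -292341) = -254610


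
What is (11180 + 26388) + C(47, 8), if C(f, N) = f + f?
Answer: 37662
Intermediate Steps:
C(f, N) = 2*f
(11180 + 26388) + C(47, 8) = (11180 + 26388) + 2*47 = 37568 + 94 = 37662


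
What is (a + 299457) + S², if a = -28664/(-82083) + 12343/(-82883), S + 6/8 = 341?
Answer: 45198552456140425/108852564624 ≈ 4.1523e+5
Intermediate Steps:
S = 1361/4 (S = -¾ + 341 = 1361/4 ≈ 340.25)
a = 1362607843/6803285289 (a = -28664*(-1/82083) + 12343*(-1/82883) = 28664/82083 - 12343/82883 = 1362607843/6803285289 ≈ 0.20029)
(a + 299457) + S² = (1362607843/6803285289 + 299457) + (1361/4)² = 2037292765395916/6803285289 + 1852321/16 = 45198552456140425/108852564624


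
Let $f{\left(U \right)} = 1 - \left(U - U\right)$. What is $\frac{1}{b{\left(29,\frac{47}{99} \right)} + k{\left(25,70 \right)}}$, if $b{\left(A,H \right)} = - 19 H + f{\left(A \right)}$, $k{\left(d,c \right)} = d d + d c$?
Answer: $\frac{99}{234331} \approx 0.00042248$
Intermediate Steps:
$f{\left(U \right)} = 1$ ($f{\left(U \right)} = 1 - 0 = 1 + 0 = 1$)
$k{\left(d,c \right)} = d^{2} + c d$
$b{\left(A,H \right)} = 1 - 19 H$ ($b{\left(A,H \right)} = - 19 H + 1 = 1 - 19 H$)
$\frac{1}{b{\left(29,\frac{47}{99} \right)} + k{\left(25,70 \right)}} = \frac{1}{\left(1 - 19 \cdot \frac{47}{99}\right) + 25 \left(70 + 25\right)} = \frac{1}{\left(1 - 19 \cdot 47 \cdot \frac{1}{99}\right) + 25 \cdot 95} = \frac{1}{\left(1 - \frac{893}{99}\right) + 2375} = \frac{1}{- \frac{794}{99} + 2375} = \frac{1}{\frac{234331}{99}} = \frac{99}{234331}$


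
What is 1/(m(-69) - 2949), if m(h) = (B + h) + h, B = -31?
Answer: -1/3118 ≈ -0.00032072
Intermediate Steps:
m(h) = -31 + 2*h (m(h) = (-31 + h) + h = -31 + 2*h)
1/(m(-69) - 2949) = 1/((-31 + 2*(-69)) - 2949) = 1/((-31 - 138) - 2949) = 1/(-169 - 2949) = 1/(-3118) = -1/3118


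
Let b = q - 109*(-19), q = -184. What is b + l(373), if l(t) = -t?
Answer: 1514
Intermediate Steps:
b = 1887 (b = -184 - 109*(-19) = -184 + 2071 = 1887)
b + l(373) = 1887 - 1*373 = 1887 - 373 = 1514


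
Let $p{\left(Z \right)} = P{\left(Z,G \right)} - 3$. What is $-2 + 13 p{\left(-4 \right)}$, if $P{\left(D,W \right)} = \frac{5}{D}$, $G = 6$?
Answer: $- \frac{229}{4} \approx -57.25$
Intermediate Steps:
$p{\left(Z \right)} = -3 + \frac{5}{Z}$ ($p{\left(Z \right)} = \frac{5}{Z} - 3 = -3 + \frac{5}{Z}$)
$-2 + 13 p{\left(-4 \right)} = -2 + 13 \left(-3 + \frac{5}{-4}\right) = -2 + 13 \left(-3 + 5 \left(- \frac{1}{4}\right)\right) = -2 + 13 \left(-3 - \frac{5}{4}\right) = -2 + 13 \left(- \frac{17}{4}\right) = -2 - \frac{221}{4} = - \frac{229}{4}$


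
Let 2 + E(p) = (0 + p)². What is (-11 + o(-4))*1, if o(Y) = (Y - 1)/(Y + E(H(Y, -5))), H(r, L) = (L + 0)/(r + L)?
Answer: -4666/461 ≈ -10.121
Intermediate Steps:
H(r, L) = L/(L + r)
E(p) = -2 + p² (E(p) = -2 + (0 + p)² = -2 + p²)
o(Y) = (-1 + Y)/(-2 + Y + 25/(-5 + Y)²) (o(Y) = (Y - 1)/(Y + (-2 + (-5/(-5 + Y))²)) = (-1 + Y)/(Y + (-2 + 25/(-5 + Y)²)) = (-1 + Y)/(-2 + Y + 25/(-5 + Y)²))
(-11 + o(-4))*1 = (-11 + (-5 - 4)²*(-1 - 4)/(25 - 2*(-5 - 4)² - 4*(-5 - 4)²))*1 = (-11 + (-9)²*(-5)/(25 - 2*(-9)² - 4*(-9)²))*1 = (-11 + 81*(-5)/(25 - 2*81 - 4*81))*1 = (-11 + 81*(-5)/(25 - 162 - 324))*1 = (-11 + 81*(-5)/(-461))*1 = (-11 + 81*(-1/461)*(-5))*1 = (-11 + 405/461)*1 = -4666/461*1 = -4666/461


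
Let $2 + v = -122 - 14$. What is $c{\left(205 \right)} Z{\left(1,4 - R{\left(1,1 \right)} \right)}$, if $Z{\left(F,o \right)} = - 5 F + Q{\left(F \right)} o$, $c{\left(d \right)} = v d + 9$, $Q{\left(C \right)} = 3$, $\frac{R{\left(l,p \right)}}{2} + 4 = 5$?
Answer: $-28281$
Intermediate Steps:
$v = -138$ ($v = -2 - 136 = -138$)
$R{\left(l,p \right)} = 2$ ($R{\left(l,p \right)} = -8 + 2 \cdot 5 = -8 + 10 = 2$)
$c{\left(d \right)} = 9 - 138 d$ ($c{\left(d \right)} = - 138 d + 9 = 9 - 138 d$)
$Z{\left(F,o \right)} = - 5 F + 3 o$
$c{\left(205 \right)} Z{\left(1,4 - R{\left(1,1 \right)} \right)} = \left(9 - 28290\right) \left(\left(-5\right) 1 + 3 \left(4 - 2\right)\right) = \left(9 - 28290\right) \left(-5 + 3 \left(4 - 2\right)\right) = - 28281 \left(-5 + 3 \cdot 2\right) = - 28281 \left(-5 + 6\right) = \left(-28281\right) 1 = -28281$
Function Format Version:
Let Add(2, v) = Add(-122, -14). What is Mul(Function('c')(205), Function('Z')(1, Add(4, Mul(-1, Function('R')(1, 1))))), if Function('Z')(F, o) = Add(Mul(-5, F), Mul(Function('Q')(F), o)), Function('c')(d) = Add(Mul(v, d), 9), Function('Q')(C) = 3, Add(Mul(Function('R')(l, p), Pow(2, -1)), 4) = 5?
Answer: -28281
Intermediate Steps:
v = -138 (v = Add(-2, Add(-122, -14)) = Add(-2, -136) = -138)
Function('R')(l, p) = 2 (Function('R')(l, p) = Add(-8, Mul(2, 5)) = Add(-8, 10) = 2)
Function('c')(d) = Add(9, Mul(-138, d)) (Function('c')(d) = Add(Mul(-138, d), 9) = Add(9, Mul(-138, d)))
Function('Z')(F, o) = Add(Mul(-5, F), Mul(3, o))
Mul(Function('c')(205), Function('Z')(1, Add(4, Mul(-1, Function('R')(1, 1))))) = Mul(Add(9, Mul(-138, 205)), Add(Mul(-5, 1), Mul(3, Add(4, Mul(-1, 2))))) = Mul(Add(9, -28290), Add(-5, Mul(3, Add(4, -2)))) = Mul(-28281, Add(-5, Mul(3, 2))) = Mul(-28281, Add(-5, 6)) = Mul(-28281, 1) = -28281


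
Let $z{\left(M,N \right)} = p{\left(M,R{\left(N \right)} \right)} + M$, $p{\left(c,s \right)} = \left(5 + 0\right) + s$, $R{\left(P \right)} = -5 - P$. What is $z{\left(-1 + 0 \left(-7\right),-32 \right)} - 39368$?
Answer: $-39337$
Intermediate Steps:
$p{\left(c,s \right)} = 5 + s$
$z{\left(M,N \right)} = M - N$ ($z{\left(M,N \right)} = \left(5 - \left(5 + N\right)\right) + M = - N + M = M - N$)
$z{\left(-1 + 0 \left(-7\right),-32 \right)} - 39368 = \left(\left(-1 + 0 \left(-7\right)\right) - -32\right) - 39368 = \left(\left(-1 + 0\right) + 32\right) - 39368 = \left(-1 + 32\right) - 39368 = 31 - 39368 = -39337$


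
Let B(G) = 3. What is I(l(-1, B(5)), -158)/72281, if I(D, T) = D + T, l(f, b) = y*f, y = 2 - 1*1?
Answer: -159/72281 ≈ -0.0021997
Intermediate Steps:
y = 1 (y = 2 - 1 = 1)
l(f, b) = f (l(f, b) = 1*f = f)
I(l(-1, B(5)), -158)/72281 = (-1 - 158)/72281 = -159*1/72281 = -159/72281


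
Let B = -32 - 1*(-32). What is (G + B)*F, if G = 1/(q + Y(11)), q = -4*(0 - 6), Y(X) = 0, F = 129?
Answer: 43/8 ≈ 5.3750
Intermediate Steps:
B = 0 (B = -32 + 32 = 0)
q = 24 (q = -4*(-6) = 24)
G = 1/24 (G = 1/(24 + 0) = 1/24 ≈ 0.041667)
(G + B)*F = (1/24 + 0)*129 = (1/24)*129 = 43/8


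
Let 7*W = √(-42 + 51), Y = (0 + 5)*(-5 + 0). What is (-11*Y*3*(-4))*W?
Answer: -9900/7 ≈ -1414.3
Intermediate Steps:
Y = -25 (Y = 5*(-5) = -25)
W = 3/7 (W = √(-42 + 51)/7 = √9/7 = (⅐)*3 = 3/7 ≈ 0.42857)
(-11*Y*3*(-4))*W = -11*(-25*3)*(-4)*(3/7) = -(-825)*(-4)*(3/7) = -11*300*(3/7) = -3300*3/7 = -9900/7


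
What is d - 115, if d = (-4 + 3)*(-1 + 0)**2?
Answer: -116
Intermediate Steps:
d = -1 (d = -1*(-1)**2 = -1*1 = -1)
d - 115 = -1 - 115 = -116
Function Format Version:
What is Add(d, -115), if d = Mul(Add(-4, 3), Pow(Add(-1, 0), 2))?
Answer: -116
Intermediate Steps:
d = -1 (d = Mul(-1, Pow(-1, 2)) = Mul(-1, 1) = -1)
Add(d, -115) = Add(-1, -115) = -116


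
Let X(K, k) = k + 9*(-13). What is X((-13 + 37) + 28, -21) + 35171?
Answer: 35033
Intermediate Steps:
X(K, k) = -117 + k (X(K, k) = k - 117 = -117 + k)
X((-13 + 37) + 28, -21) + 35171 = (-117 - 21) + 35171 = -138 + 35171 = 35033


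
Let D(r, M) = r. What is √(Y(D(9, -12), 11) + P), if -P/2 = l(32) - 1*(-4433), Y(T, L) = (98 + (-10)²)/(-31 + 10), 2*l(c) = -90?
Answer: I*√430486/7 ≈ 93.731*I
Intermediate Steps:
l(c) = -45 (l(c) = (½)*(-90) = -45)
Y(T, L) = -66/7 (Y(T, L) = (98 + 100)/(-21) = 198*(-1/21) = -66/7)
P = -8776 (P = -2*(-45 - 1*(-4433)) = -2*(-45 + 4433) = -2*4388 = -8776)
√(Y(D(9, -12), 11) + P) = √(-66/7 - 8776) = √(-61498/7) = I*√430486/7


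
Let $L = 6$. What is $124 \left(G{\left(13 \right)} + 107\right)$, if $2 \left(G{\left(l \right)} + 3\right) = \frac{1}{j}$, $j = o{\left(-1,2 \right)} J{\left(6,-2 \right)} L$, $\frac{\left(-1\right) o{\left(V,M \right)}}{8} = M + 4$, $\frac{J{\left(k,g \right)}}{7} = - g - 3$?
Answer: $\frac{12999199}{1008} \approx 12896.0$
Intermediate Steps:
$J{\left(k,g \right)} = -21 - 7 g$ ($J{\left(k,g \right)} = 7 \left(- g - 3\right) = 7 \left(-3 - g\right) = -21 - 7 g$)
$o{\left(V,M \right)} = -32 - 8 M$ ($o{\left(V,M \right)} = - 8 \left(M + 4\right) = - 8 \left(4 + M\right) = -32 - 8 M$)
$j = 2016$ ($j = \left(-32 - 16\right) \left(-21 - -14\right) 6 = \left(-32 - 16\right) \left(-21 + 14\right) 6 = \left(-48\right) \left(-7\right) 6 = 336 \cdot 6 = 2016$)
$G{\left(l \right)} = - \frac{12095}{4032}$ ($G{\left(l \right)} = -3 + \frac{1}{2 \cdot 2016} = -3 + \frac{1}{2} \cdot \frac{1}{2016} = -3 + \frac{1}{4032} = - \frac{12095}{4032}$)
$124 \left(G{\left(13 \right)} + 107\right) = 124 \left(- \frac{12095}{4032} + 107\right) = 124 \cdot \frac{419329}{4032} = \frac{12999199}{1008}$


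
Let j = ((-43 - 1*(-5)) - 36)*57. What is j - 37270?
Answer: -41488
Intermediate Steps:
j = -4218 (j = ((-43 + 5) - 36)*57 = (-38 - 36)*57 = -74*57 = -4218)
j - 37270 = -4218 - 37270 = -41488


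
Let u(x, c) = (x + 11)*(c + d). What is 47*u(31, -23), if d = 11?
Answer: -23688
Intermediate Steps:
u(x, c) = (11 + c)*(11 + x) (u(x, c) = (x + 11)*(c + 11) = (11 + x)*(11 + c) = (11 + c)*(11 + x))
47*u(31, -23) = 47*(121 + 11*(-23) + 11*31 - 23*31) = 47*(121 - 253 + 341 - 713) = 47*(-504) = -23688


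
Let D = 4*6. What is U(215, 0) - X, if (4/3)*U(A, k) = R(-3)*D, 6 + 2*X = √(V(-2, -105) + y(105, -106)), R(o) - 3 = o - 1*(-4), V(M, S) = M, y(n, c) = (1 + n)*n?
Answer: 75 - √2782 ≈ 22.255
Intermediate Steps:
y(n, c) = n*(1 + n)
D = 24
R(o) = 7 + o (R(o) = 3 + (o - 1*(-4)) = 3 + (o + 4) = 3 + (4 + o) = 7 + o)
X = -3 + √2782 (X = -3 + √(-2 + 105*(1 + 105))/2 = -3 + √(-2 + 105*106)/2 = -3 + √(-2 + 11130)/2 = -3 + √11128/2 = -3 + (2*√2782)/2 = -3 + √2782 ≈ 49.745)
U(A, k) = 72 (U(A, k) = 3*((7 - 3)*24)/4 = 3*(4*24)/4 = (¾)*96 = 72)
U(215, 0) - X = 72 - (-3 + √2782) = 72 + (3 - √2782) = 75 - √2782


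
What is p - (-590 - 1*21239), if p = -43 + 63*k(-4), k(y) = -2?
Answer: 21660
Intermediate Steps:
p = -169 (p = -43 + 63*(-2) = -43 - 126 = -169)
p - (-590 - 1*21239) = -169 - (-590 - 1*21239) = -169 - (-590 - 21239) = -169 - 1*(-21829) = -169 + 21829 = 21660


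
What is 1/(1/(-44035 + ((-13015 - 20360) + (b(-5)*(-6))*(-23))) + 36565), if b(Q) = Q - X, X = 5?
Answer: 78790/2880956349 ≈ 2.7349e-5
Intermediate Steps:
b(Q) = -5 + Q (b(Q) = Q - 1*5 = Q - 5 = -5 + Q)
1/(1/(-44035 + ((-13015 - 20360) + (b(-5)*(-6))*(-23))) + 36565) = 1/(1/(-44035 + ((-13015 - 20360) + ((-5 - 5)*(-6))*(-23))) + 36565) = 1/(1/(-44035 + (-33375 - 10*(-6)*(-23))) + 36565) = 1/(1/(-44035 + (-33375 + 60*(-23))) + 36565) = 1/(1/(-44035 + (-33375 - 1380)) + 36565) = 1/(1/(-44035 - 34755) + 36565) = 1/(1/(-78790) + 36565) = 1/(-1/78790 + 36565) = 1/(2880956349/78790) = 78790/2880956349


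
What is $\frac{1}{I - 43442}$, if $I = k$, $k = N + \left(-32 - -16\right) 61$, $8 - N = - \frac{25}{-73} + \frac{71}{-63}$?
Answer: $- \frac{4599}{204237982} \approx -2.2518 \cdot 10^{-5}$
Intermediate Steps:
$N = \frac{40400}{4599}$ ($N = 8 - \left(- \frac{25}{-73} + \frac{71}{-63}\right) = 8 - \left(\left(-25\right) \left(- \frac{1}{73}\right) + 71 \left(- \frac{1}{63}\right)\right) = 8 - \left(\frac{25}{73} - \frac{71}{63}\right) = 8 - - \frac{3608}{4599} = 8 + \frac{3608}{4599} = \frac{40400}{4599} \approx 8.7845$)
$k = - \frac{4448224}{4599}$ ($k = \frac{40400}{4599} + \left(-32 - -16\right) 61 = \frac{40400}{4599} + \left(-32 + 16\right) 61 = \frac{40400}{4599} - 976 = - \frac{4448224}{4599} \approx -967.22$)
$I = - \frac{4448224}{4599} \approx -967.22$
$\frac{1}{I - 43442} = \frac{1}{- \frac{4448224}{4599} - 43442} = \frac{1}{- \frac{204237982}{4599}} = - \frac{4599}{204237982}$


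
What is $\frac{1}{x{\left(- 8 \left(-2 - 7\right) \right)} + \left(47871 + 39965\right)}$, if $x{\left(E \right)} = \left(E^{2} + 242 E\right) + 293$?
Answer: $\frac{1}{110737} \approx 9.0304 \cdot 10^{-6}$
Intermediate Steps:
$x{\left(E \right)} = 293 + E^{2} + 242 E$
$\frac{1}{x{\left(- 8 \left(-2 - 7\right) \right)} + \left(47871 + 39965\right)} = \frac{1}{\left(293 + \left(- 8 \left(-2 - 7\right)\right)^{2} + 242 \left(- 8 \left(-2 - 7\right)\right)\right) + \left(47871 + 39965\right)} = \frac{1}{\left(293 + \left(\left(-8\right) \left(-9\right)\right)^{2} + 242 \left(\left(-8\right) \left(-9\right)\right)\right) + 87836} = \frac{1}{\left(293 + 72^{2} + 242 \cdot 72\right) + 87836} = \frac{1}{\left(293 + 5184 + 17424\right) + 87836} = \frac{1}{22901 + 87836} = \frac{1}{110737}$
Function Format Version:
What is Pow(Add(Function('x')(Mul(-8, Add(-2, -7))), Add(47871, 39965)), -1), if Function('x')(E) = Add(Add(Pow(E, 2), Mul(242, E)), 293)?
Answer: Rational(1, 110737) ≈ 9.0304e-6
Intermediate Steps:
Function('x')(E) = Add(293, Pow(E, 2), Mul(242, E))
Pow(Add(Function('x')(Mul(-8, Add(-2, -7))), Add(47871, 39965)), -1) = Pow(Add(Add(293, Pow(Mul(-8, Add(-2, -7)), 2), Mul(242, Mul(-8, Add(-2, -7)))), Add(47871, 39965)), -1) = Pow(Add(Add(293, Pow(Mul(-8, -9), 2), Mul(242, Mul(-8, -9))), 87836), -1) = Pow(Add(Add(293, Pow(72, 2), Mul(242, 72)), 87836), -1) = Pow(Add(Add(293, 5184, 17424), 87836), -1) = Pow(Add(22901, 87836), -1) = Pow(110737, -1) = Rational(1, 110737)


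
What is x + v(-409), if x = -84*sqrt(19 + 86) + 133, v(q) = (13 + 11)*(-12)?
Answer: -155 - 84*sqrt(105) ≈ -1015.7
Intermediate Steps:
v(q) = -288 (v(q) = 24*(-12) = -288)
x = 133 - 84*sqrt(105) (x = -84*sqrt(105) + 133 = 133 - 84*sqrt(105) ≈ -727.74)
x + v(-409) = (133 - 84*sqrt(105)) - 288 = -155 - 84*sqrt(105)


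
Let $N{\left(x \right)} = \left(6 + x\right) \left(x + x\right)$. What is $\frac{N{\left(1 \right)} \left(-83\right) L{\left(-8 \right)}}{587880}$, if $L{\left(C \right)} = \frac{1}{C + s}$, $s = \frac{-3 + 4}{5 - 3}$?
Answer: $\frac{581}{2204550} \approx 0.00026355$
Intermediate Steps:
$s = \frac{1}{2}$ ($s = 1 \cdot \frac{1}{2} = \frac{1}{2} \approx 0.5$)
$L{\left(C \right)} = \frac{1}{\frac{1}{2} + C}$ ($L{\left(C \right)} = \frac{1}{C + \frac{1}{2}} = \frac{1}{\frac{1}{2} + C}$)
$N{\left(x \right)} = 2 x \left(6 + x\right)$ ($N{\left(x \right)} = \left(6 + x\right) 2 x = 2 x \left(6 + x\right)$)
$\frac{N{\left(1 \right)} \left(-83\right) L{\left(-8 \right)}}{587880} = \frac{2 \cdot 1 \left(6 + 1\right) \left(-83\right) \frac{2}{1 + 2 \left(-8\right)}}{587880} = 2 \cdot 1 \cdot 7 \left(-83\right) \frac{2}{1 - 16} \cdot \frac{1}{587880} = 14 \left(-83\right) \frac{2}{-15} \cdot \frac{1}{587880} = - 1162 \cdot 2 \left(- \frac{1}{15}\right) \frac{1}{587880} = \left(-1162\right) \left(- \frac{2}{15}\right) \frac{1}{587880} = \frac{2324}{15} \cdot \frac{1}{587880} = \frac{581}{2204550}$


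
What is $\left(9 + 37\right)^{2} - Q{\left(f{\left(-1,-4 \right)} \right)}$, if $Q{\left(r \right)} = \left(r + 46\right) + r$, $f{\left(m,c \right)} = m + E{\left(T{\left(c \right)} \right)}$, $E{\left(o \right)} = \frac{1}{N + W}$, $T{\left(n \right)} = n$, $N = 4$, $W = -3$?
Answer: $2070$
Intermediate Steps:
$E{\left(o \right)} = 1$ ($E{\left(o \right)} = \frac{1}{4 - 3} = 1^{-1} = 1$)
$f{\left(m,c \right)} = 1 + m$ ($f{\left(m,c \right)} = m + 1 = 1 + m$)
$Q{\left(r \right)} = 46 + 2 r$ ($Q{\left(r \right)} = \left(46 + r\right) + r = 46 + 2 r$)
$\left(9 + 37\right)^{2} - Q{\left(f{\left(-1,-4 \right)} \right)} = \left(9 + 37\right)^{2} - \left(46 + 2 \left(1 - 1\right)\right) = 46^{2} - \left(46 + 2 \cdot 0\right) = 2116 - \left(46 + 0\right) = 2116 - 46 = 2070$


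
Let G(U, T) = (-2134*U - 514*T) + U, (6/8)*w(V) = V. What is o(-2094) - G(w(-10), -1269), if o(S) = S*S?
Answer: 3704130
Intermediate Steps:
w(V) = 4*V/3
o(S) = S²
G(U, T) = -2133*U - 514*T
o(-2094) - G(w(-10), -1269) = (-2094)² - (-2844*(-10) - 514*(-1269)) = 4384836 - (-2133*(-40/3) + 652266) = 4384836 - (28440 + 652266) = 4384836 - 1*680706 = 4384836 - 680706 = 3704130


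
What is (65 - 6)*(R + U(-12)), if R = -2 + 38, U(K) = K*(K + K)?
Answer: 19116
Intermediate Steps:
U(K) = 2*K**2 (U(K) = K*(2*K) = 2*K**2)
R = 36
(65 - 6)*(R + U(-12)) = (65 - 6)*(36 + 2*(-12)**2) = 59*(36 + 2*144) = 59*(36 + 288) = 59*324 = 19116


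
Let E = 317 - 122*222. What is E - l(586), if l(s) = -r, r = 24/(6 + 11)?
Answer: -455015/17 ≈ -26766.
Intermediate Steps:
E = -26767 (E = 317 - 27084 = -26767)
r = 24/17 ≈ 1.4118
l(s) = -24/17 (l(s) = -1*24/17 = -24/17)
E - l(586) = -26767 - 1*(-24/17) = -26767 + 24/17 = -455015/17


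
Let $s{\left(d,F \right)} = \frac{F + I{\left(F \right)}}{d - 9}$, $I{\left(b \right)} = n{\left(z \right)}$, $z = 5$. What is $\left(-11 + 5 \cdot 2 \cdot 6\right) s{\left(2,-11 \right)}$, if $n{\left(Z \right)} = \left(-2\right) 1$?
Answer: $91$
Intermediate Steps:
$n{\left(Z \right)} = -2$
$I{\left(b \right)} = -2$
$s{\left(d,F \right)} = \frac{-2 + F}{-9 + d}$ ($s{\left(d,F \right)} = \frac{F - 2}{d - 9} = \frac{-2 + F}{-9 + d}$)
$\left(-11 + 5 \cdot 2 \cdot 6\right) s{\left(2,-11 \right)} = \left(-11 + 5 \cdot 2 \cdot 6\right) \frac{-2 - 11}{-9 + 2} = \left(-11 + 10 \cdot 6\right) \frac{1}{-7} \left(-13\right) = \left(-11 + 60\right) \left(\left(- \frac{1}{7}\right) \left(-13\right)\right) = 49 \cdot \frac{13}{7} = 91$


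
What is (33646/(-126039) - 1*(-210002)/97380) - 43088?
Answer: -88137506318927/2045612970 ≈ -43086.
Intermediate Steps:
(33646/(-126039) - 1*(-210002)/97380) - 43088 = (33646*(-1/126039) + 210002*(1/97380)) - 43088 = (-33646/126039 + 105001/48690) - 43088 = 3865332433/2045612970 - 43088 = -88137506318927/2045612970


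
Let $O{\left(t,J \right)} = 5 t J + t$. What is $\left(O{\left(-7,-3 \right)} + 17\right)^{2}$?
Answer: $13225$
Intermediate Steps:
$O{\left(t,J \right)} = t + 5 J t$ ($O{\left(t,J \right)} = 5 J t + t = t + 5 J t$)
$\left(O{\left(-7,-3 \right)} + 17\right)^{2} = \left(- 7 \left(1 + 5 \left(-3\right)\right) + 17\right)^{2} = \left(- 7 \left(1 - 15\right) + 17\right)^{2} = \left(\left(-7\right) \left(-14\right) + 17\right)^{2} = \left(98 + 17\right)^{2} = 115^{2} = 13225$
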